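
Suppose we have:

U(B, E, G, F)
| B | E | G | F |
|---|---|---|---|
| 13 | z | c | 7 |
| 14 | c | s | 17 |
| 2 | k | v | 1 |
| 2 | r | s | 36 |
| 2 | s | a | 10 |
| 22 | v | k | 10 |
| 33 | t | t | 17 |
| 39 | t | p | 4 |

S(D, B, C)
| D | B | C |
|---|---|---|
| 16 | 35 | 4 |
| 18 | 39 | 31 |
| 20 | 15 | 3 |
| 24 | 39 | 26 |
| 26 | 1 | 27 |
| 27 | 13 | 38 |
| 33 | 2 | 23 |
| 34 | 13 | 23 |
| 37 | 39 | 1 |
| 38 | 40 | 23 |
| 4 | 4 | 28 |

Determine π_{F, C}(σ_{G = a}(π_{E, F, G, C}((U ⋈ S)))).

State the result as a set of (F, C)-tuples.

U ⋈ S (natural join on B): {(13, z, c, 7, 27, 38), (13, z, c, 7, 34, 23), (2, k, v, 1, 33, 23), (2, r, s, 36, 33, 23), (2, s, a, 10, 33, 23), (39, t, p, 4, 18, 31), (39, t, p, 4, 24, 26), (39, t, p, 4, 37, 1)}
π_{E, F, G, C} gives {(k, 1, v, 23), (r, 36, s, 23), (s, 10, a, 23), (t, 4, p, 1), (t, 4, p, 26), (t, 4, p, 31), (z, 7, c, 23), (z, 7, c, 38)}.
Apply σ_{G = a}; surviving tuples: {(s, 10, a, 23)}
π_{F, C} gives {(10, 23)}.

{(10, 23)}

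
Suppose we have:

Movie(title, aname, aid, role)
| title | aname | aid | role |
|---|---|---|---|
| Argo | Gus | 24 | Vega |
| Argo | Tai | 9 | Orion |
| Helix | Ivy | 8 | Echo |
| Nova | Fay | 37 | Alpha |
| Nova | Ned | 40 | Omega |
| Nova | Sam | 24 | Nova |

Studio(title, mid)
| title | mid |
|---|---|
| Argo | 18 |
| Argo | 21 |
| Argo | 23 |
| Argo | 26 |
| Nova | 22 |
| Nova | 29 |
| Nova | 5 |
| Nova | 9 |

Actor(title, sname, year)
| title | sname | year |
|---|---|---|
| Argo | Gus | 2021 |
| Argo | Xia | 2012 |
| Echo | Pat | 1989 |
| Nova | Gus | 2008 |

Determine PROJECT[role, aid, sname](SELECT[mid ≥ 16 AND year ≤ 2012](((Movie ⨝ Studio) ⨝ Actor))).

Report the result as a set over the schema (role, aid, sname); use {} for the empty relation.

{(Alpha, 37, Gus), (Nova, 24, Gus), (Omega, 40, Gus), (Orion, 9, Xia), (Vega, 24, Xia)}

Joining Movie and Studio on title yields {(Argo, Gus, 24, Vega, 18), (Argo, Gus, 24, Vega, 21), (Argo, Gus, 24, Vega, 23), (Argo, Gus, 24, Vega, 26), (Argo, Tai, 9, Orion, 18), (Argo, Tai, 9, Orion, 21), (Argo, Tai, 9, Orion, 23), (Argo, Tai, 9, Orion, 26), (Nova, Fay, 37, Alpha, 22), (Nova, Fay, 37, Alpha, 29), (Nova, Fay, 37, Alpha, 5), (Nova, Fay, 37, Alpha, 9), (Nova, Ned, 40, Omega, 22), (Nova, Ned, 40, Omega, 29), (Nova, Ned, 40, Omega, 5), (Nova, Ned, 40, Omega, 9), (Nova, Sam, 24, Nova, 22), (Nova, Sam, 24, Nova, 29), (Nova, Sam, 24, Nova, 5), (Nova, Sam, 24, Nova, 9)}.
Joining (Movie ⨝ Studio) and Actor on title yields {(Argo, Gus, 24, Vega, 18, Gus, 2021), (Argo, Gus, 24, Vega, 18, Xia, 2012), (Argo, Gus, 24, Vega, 21, Gus, 2021), (Argo, Gus, 24, Vega, 21, Xia, 2012), (Argo, Gus, 24, Vega, 23, Gus, 2021), (Argo, Gus, 24, Vega, 23, Xia, 2012), (Argo, Gus, 24, Vega, 26, Gus, 2021), (Argo, Gus, 24, Vega, 26, Xia, 2012), (Argo, Tai, 9, Orion, 18, Gus, 2021), (Argo, Tai, 9, Orion, 18, Xia, 2012), (Argo, Tai, 9, Orion, 21, Gus, 2021), (Argo, Tai, 9, Orion, 21, Xia, 2012), (Argo, Tai, 9, Orion, 23, Gus, 2021), (Argo, Tai, 9, Orion, 23, Xia, 2012), (Argo, Tai, 9, Orion, 26, Gus, 2021), (Argo, Tai, 9, Orion, 26, Xia, 2012), (Nova, Fay, 37, Alpha, 22, Gus, 2008), (Nova, Fay, 37, Alpha, 29, Gus, 2008), (Nova, Fay, 37, Alpha, 5, Gus, 2008), (Nova, Fay, 37, Alpha, 9, Gus, 2008), (Nova, Ned, 40, Omega, 22, Gus, 2008), (Nova, Ned, 40, Omega, 29, Gus, 2008), (Nova, Ned, 40, Omega, 5, Gus, 2008), (Nova, Ned, 40, Omega, 9, Gus, 2008), (Nova, Sam, 24, Nova, 22, Gus, 2008), (Nova, Sam, 24, Nova, 29, Gus, 2008), (Nova, Sam, 24, Nova, 5, Gus, 2008), (Nova, Sam, 24, Nova, 9, Gus, 2008)}.
Apply σ_{mid ≥ 16 AND year ≤ 2012}; surviving tuples: {(Argo, Gus, 24, Vega, 18, Xia, 2012), (Argo, Gus, 24, Vega, 21, Xia, 2012), (Argo, Gus, 24, Vega, 23, Xia, 2012), (Argo, Gus, 24, Vega, 26, Xia, 2012), (Argo, Tai, 9, Orion, 18, Xia, 2012), (Argo, Tai, 9, Orion, 21, Xia, 2012), (Argo, Tai, 9, Orion, 23, Xia, 2012), (Argo, Tai, 9, Orion, 26, Xia, 2012), (Nova, Fay, 37, Alpha, 22, Gus, 2008), (Nova, Fay, 37, Alpha, 29, Gus, 2008), (Nova, Ned, 40, Omega, 22, Gus, 2008), (Nova, Ned, 40, Omega, 29, Gus, 2008), (Nova, Sam, 24, Nova, 22, Gus, 2008), (Nova, Sam, 24, Nova, 29, Gus, 2008)}
Projecting to role, aid, sname (9 duplicate(s) eliminated): {(Alpha, 37, Gus), (Nova, 24, Gus), (Omega, 40, Gus), (Orion, 9, Xia), (Vega, 24, Xia)}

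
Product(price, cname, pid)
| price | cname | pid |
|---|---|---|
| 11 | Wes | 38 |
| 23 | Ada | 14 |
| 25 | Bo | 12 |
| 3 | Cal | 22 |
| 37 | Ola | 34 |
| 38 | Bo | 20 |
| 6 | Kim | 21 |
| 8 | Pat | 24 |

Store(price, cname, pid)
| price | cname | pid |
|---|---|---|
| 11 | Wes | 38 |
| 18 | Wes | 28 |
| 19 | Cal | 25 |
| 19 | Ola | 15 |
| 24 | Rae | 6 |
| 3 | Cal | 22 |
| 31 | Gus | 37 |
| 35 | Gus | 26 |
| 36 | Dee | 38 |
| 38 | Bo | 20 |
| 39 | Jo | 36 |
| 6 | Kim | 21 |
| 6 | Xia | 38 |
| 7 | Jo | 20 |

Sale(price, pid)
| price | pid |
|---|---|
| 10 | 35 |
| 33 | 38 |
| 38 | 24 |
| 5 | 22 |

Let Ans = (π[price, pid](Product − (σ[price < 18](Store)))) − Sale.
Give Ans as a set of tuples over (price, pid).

Apply σ_{price < 18}; surviving tuples: {(11, Wes, 38), (3, Cal, 22), (6, Kim, 21), (6, Xia, 38), (7, Jo, 20)}
Taking the difference: {(23, Ada, 14), (25, Bo, 12), (37, Ola, 34), (38, Bo, 20), (8, Pat, 24)}
π_{price, pid} gives {(23, 14), (25, 12), (37, 34), (38, 20), (8, 24)}.
Taking the difference: {(23, 14), (25, 12), (37, 34), (38, 20), (8, 24)}

{(23, 14), (25, 12), (37, 34), (38, 20), (8, 24)}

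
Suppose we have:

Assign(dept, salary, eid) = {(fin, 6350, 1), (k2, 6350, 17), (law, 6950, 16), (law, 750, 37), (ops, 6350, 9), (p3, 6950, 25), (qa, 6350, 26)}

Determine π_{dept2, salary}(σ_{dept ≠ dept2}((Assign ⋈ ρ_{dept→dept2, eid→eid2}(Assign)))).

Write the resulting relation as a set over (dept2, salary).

ρ[dept→dept2, eid→eid2]: schema becomes (dept2, salary, eid2); tuples unchanged.
Assign ⋈ ρ_{dept→dept2, eid→eid2}(Assign) (natural join on salary): {(fin, 6350, 1, fin, 1), (fin, 6350, 1, k2, 17), (fin, 6350, 1, ops, 9), (fin, 6350, 1, qa, 26), (k2, 6350, 17, fin, 1), (k2, 6350, 17, k2, 17), (k2, 6350, 17, ops, 9), (k2, 6350, 17, qa, 26), (law, 6950, 16, law, 16), (law, 6950, 16, p3, 25), (law, 750, 37, law, 37), (ops, 6350, 9, fin, 1), (ops, 6350, 9, k2, 17), (ops, 6350, 9, ops, 9), (ops, 6350, 9, qa, 26), (p3, 6950, 25, law, 16), (p3, 6950, 25, p3, 25), (qa, 6350, 26, fin, 1), (qa, 6350, 26, k2, 17), (qa, 6350, 26, ops, 9), (qa, 6350, 26, qa, 26)}
σ[dept ≠ dept2]: keep tuples satisfying dept ≠ dept2 → {(fin, 6350, 1, k2, 17), (fin, 6350, 1, ops, 9), (fin, 6350, 1, qa, 26), (k2, 6350, 17, fin, 1), (k2, 6350, 17, ops, 9), (k2, 6350, 17, qa, 26), (law, 6950, 16, p3, 25), (ops, 6350, 9, fin, 1), (ops, 6350, 9, k2, 17), (ops, 6350, 9, qa, 26), (p3, 6950, 25, law, 16), (qa, 6350, 26, fin, 1), (qa, 6350, 26, k2, 17), (qa, 6350, 26, ops, 9)}
π[dept2, salary]: project onto (dept2, salary) (8 duplicate(s) eliminated) → {(fin, 6350), (k2, 6350), (law, 6950), (ops, 6350), (p3, 6950), (qa, 6350)}

{(fin, 6350), (k2, 6350), (law, 6950), (ops, 6350), (p3, 6950), (qa, 6350)}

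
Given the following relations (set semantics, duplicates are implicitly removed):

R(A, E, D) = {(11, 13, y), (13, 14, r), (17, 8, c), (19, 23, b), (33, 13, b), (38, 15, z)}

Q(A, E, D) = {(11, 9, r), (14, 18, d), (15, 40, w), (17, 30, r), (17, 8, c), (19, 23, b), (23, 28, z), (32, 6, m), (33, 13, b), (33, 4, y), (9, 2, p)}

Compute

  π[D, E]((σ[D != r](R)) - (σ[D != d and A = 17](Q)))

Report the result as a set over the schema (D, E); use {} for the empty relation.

Selection D != r: {(11, 13, y), (17, 8, c), (19, 23, b), (33, 13, b), (38, 15, z)}
Selection D != d and A = 17: {(17, 30, r), (17, 8, c)}
Difference: {(11, 13, y), (17, 8, c), (19, 23, b), (33, 13, b), (38, 15, z)} with {(17, 30, r), (17, 8, c)} → {(11, 13, y), (19, 23, b), (33, 13, b), (38, 15, z)}
Projecting to D, E: {(b, 13), (b, 23), (y, 13), (z, 15)}

{(b, 13), (b, 23), (y, 13), (z, 15)}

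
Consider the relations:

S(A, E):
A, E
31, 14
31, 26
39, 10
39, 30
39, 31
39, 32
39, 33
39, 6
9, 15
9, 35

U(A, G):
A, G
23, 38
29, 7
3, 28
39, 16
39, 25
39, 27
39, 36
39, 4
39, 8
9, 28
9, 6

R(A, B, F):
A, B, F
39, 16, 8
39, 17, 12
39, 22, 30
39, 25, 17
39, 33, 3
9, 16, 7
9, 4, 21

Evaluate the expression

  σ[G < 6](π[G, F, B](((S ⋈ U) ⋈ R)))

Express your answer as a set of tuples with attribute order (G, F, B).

{(4, 12, 17), (4, 17, 25), (4, 3, 33), (4, 30, 22), (4, 8, 16)}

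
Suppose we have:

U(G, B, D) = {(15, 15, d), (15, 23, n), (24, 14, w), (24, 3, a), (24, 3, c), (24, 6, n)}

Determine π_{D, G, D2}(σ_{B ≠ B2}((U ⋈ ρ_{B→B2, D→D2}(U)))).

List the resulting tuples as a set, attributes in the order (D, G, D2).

ρ[B→B2, D→D2]: schema becomes (G, B2, D2); tuples unchanged.
U ⋈ ρ_{B→B2, D→D2}(U) (natural join on G): {(15, 15, d, 15, d), (15, 15, d, 23, n), (15, 23, n, 15, d), (15, 23, n, 23, n), (24, 14, w, 14, w), (24, 14, w, 3, a), (24, 14, w, 3, c), (24, 14, w, 6, n), (24, 3, a, 14, w), (24, 3, a, 3, a), (24, 3, a, 3, c), (24, 3, a, 6, n), (24, 3, c, 14, w), (24, 3, c, 3, a), (24, 3, c, 3, c), (24, 3, c, 6, n), (24, 6, n, 14, w), (24, 6, n, 3, a), (24, 6, n, 3, c), (24, 6, n, 6, n)}
Filtering on B ≠ B2 leaves {(15, 15, d, 23, n), (15, 23, n, 15, d), (24, 14, w, 3, a), (24, 14, w, 3, c), (24, 14, w, 6, n), (24, 3, a, 14, w), (24, 3, a, 6, n), (24, 3, c, 14, w), (24, 3, c, 6, n), (24, 6, n, 14, w), (24, 6, n, 3, a), (24, 6, n, 3, c)}.
π[D, G, D2]: project onto (D, G, D2) → {(a, 24, n), (a, 24, w), (c, 24, n), (c, 24, w), (d, 15, n), (n, 15, d), (n, 24, a), (n, 24, c), (n, 24, w), (w, 24, a), (w, 24, c), (w, 24, n)}

{(a, 24, n), (a, 24, w), (c, 24, n), (c, 24, w), (d, 15, n), (n, 15, d), (n, 24, a), (n, 24, c), (n, 24, w), (w, 24, a), (w, 24, c), (w, 24, n)}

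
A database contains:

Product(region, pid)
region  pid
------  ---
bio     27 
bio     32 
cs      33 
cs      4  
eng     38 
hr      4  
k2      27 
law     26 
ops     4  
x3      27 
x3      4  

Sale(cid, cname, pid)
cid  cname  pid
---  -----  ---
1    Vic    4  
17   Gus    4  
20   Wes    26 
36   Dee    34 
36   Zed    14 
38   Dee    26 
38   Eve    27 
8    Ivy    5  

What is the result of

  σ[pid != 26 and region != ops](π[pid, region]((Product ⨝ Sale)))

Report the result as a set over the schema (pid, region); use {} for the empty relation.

Joining Product and Sale on pid yields {(bio, 27, 38, Eve), (cs, 4, 1, Vic), (cs, 4, 17, Gus), (hr, 4, 1, Vic), (hr, 4, 17, Gus), (k2, 27, 38, Eve), (law, 26, 20, Wes), (law, 26, 38, Dee), (ops, 4, 1, Vic), (ops, 4, 17, Gus), (x3, 27, 38, Eve), (x3, 4, 1, Vic), (x3, 4, 17, Gus)}.
π[pid, region]: project onto (pid, region) (5 duplicate(s) eliminated) → {(26, law), (27, bio), (27, k2), (27, x3), (4, cs), (4, hr), (4, ops), (4, x3)}
σ[pid != 26 and region != ops]: keep tuples satisfying pid != 26 and region != ops → {(27, bio), (27, k2), (27, x3), (4, cs), (4, hr), (4, x3)}

{(27, bio), (27, k2), (27, x3), (4, cs), (4, hr), (4, x3)}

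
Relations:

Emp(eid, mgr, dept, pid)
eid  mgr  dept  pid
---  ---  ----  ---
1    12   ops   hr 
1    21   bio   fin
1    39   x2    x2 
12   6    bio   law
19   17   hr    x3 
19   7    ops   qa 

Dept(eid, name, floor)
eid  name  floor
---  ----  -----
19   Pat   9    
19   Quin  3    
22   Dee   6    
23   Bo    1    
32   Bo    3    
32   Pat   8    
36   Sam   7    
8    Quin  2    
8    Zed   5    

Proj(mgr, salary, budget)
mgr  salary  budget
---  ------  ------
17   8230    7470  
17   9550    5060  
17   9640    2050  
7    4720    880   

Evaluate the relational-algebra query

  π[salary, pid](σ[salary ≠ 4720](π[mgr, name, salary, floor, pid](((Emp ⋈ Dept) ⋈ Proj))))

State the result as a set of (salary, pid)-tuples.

{(8230, x3), (9550, x3), (9640, x3)}

Joining Emp and Dept on eid yields {(19, 17, hr, x3, Pat, 9), (19, 17, hr, x3, Quin, 3), (19, 7, ops, qa, Pat, 9), (19, 7, ops, qa, Quin, 3)}.
Joining (Emp ⋈ Dept) and Proj on mgr yields {(19, 17, hr, x3, Pat, 9, 8230, 7470), (19, 17, hr, x3, Pat, 9, 9550, 5060), (19, 17, hr, x3, Pat, 9, 9640, 2050), (19, 17, hr, x3, Quin, 3, 8230, 7470), (19, 17, hr, x3, Quin, 3, 9550, 5060), (19, 17, hr, x3, Quin, 3, 9640, 2050), (19, 7, ops, qa, Pat, 9, 4720, 880), (19, 7, ops, qa, Quin, 3, 4720, 880)}.
Keep only column(s) mgr, name, salary, floor, pid: {(17, Pat, 8230, 9, x3), (17, Pat, 9550, 9, x3), (17, Pat, 9640, 9, x3), (17, Quin, 8230, 3, x3), (17, Quin, 9550, 3, x3), (17, Quin, 9640, 3, x3), (7, Pat, 4720, 9, qa), (7, Quin, 4720, 3, qa)}
σ[salary ≠ 4720]: keep tuples satisfying salary ≠ 4720 → {(17, Pat, 8230, 9, x3), (17, Pat, 9550, 9, x3), (17, Pat, 9640, 9, x3), (17, Quin, 8230, 3, x3), (17, Quin, 9550, 3, x3), (17, Quin, 9640, 3, x3)}
Keep only column(s) salary, pid (3 duplicate(s) eliminated): {(8230, x3), (9550, x3), (9640, x3)}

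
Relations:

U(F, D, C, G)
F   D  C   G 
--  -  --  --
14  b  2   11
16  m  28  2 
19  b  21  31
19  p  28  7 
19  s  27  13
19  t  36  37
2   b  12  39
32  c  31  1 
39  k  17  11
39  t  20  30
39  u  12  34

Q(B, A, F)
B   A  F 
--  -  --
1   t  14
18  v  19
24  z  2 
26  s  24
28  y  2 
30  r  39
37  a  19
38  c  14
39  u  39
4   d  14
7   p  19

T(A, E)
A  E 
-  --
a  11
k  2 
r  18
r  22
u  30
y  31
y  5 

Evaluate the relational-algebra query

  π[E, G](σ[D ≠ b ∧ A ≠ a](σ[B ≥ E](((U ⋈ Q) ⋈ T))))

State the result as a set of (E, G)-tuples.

{(18, 11), (18, 30), (18, 34), (22, 11), (22, 30), (22, 34), (30, 11), (30, 30), (30, 34)}

Natural join on F: {(14, b, 2, 11, 1, t), (14, b, 2, 11, 38, c), (14, b, 2, 11, 4, d), (19, b, 21, 31, 18, v), (19, b, 21, 31, 37, a), (19, b, 21, 31, 7, p), (19, p, 28, 7, 18, v), (19, p, 28, 7, 37, a), (19, p, 28, 7, 7, p), (19, s, 27, 13, 18, v), (19, s, 27, 13, 37, a), (19, s, 27, 13, 7, p), (19, t, 36, 37, 18, v), (19, t, 36, 37, 37, a), (19, t, 36, 37, 7, p), (2, b, 12, 39, 24, z), (2, b, 12, 39, 28, y), (39, k, 17, 11, 30, r), (39, k, 17, 11, 39, u), (39, t, 20, 30, 30, r), (39, t, 20, 30, 39, u), (39, u, 12, 34, 30, r), (39, u, 12, 34, 39, u)}
Natural join on A: {(19, b, 21, 31, 37, a, 11), (19, p, 28, 7, 37, a, 11), (19, s, 27, 13, 37, a, 11), (19, t, 36, 37, 37, a, 11), (2, b, 12, 39, 28, y, 31), (2, b, 12, 39, 28, y, 5), (39, k, 17, 11, 30, r, 18), (39, k, 17, 11, 30, r, 22), (39, k, 17, 11, 39, u, 30), (39, t, 20, 30, 30, r, 18), (39, t, 20, 30, 30, r, 22), (39, t, 20, 30, 39, u, 30), (39, u, 12, 34, 30, r, 18), (39, u, 12, 34, 30, r, 22), (39, u, 12, 34, 39, u, 30)}
Apply σ_{B ≥ E}; surviving tuples: {(19, b, 21, 31, 37, a, 11), (19, p, 28, 7, 37, a, 11), (19, s, 27, 13, 37, a, 11), (19, t, 36, 37, 37, a, 11), (2, b, 12, 39, 28, y, 5), (39, k, 17, 11, 30, r, 18), (39, k, 17, 11, 30, r, 22), (39, k, 17, 11, 39, u, 30), (39, t, 20, 30, 30, r, 18), (39, t, 20, 30, 30, r, 22), (39, t, 20, 30, 39, u, 30), (39, u, 12, 34, 30, r, 18), (39, u, 12, 34, 30, r, 22), (39, u, 12, 34, 39, u, 30)}
Apply σ_{D ≠ b ∧ A ≠ a}; surviving tuples: {(39, k, 17, 11, 30, r, 18), (39, k, 17, 11, 30, r, 22), (39, k, 17, 11, 39, u, 30), (39, t, 20, 30, 30, r, 18), (39, t, 20, 30, 30, r, 22), (39, t, 20, 30, 39, u, 30), (39, u, 12, 34, 30, r, 18), (39, u, 12, 34, 30, r, 22), (39, u, 12, 34, 39, u, 30)}
π[E, G]: project onto (E, G) → {(18, 11), (18, 30), (18, 34), (22, 11), (22, 30), (22, 34), (30, 11), (30, 30), (30, 34)}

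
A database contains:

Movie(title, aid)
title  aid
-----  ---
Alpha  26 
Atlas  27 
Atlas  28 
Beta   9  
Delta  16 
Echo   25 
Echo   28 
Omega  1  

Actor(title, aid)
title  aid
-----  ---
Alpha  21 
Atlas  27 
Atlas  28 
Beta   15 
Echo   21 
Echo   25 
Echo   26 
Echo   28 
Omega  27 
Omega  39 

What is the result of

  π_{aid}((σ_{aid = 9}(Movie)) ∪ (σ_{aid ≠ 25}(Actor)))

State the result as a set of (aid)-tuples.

{15, 21, 26, 27, 28, 39, 9}

Apply σ_{aid = 9}; surviving tuples: {(Beta, 9)}
Apply σ_{aid ≠ 25}; surviving tuples: {(Alpha, 21), (Atlas, 27), (Atlas, 28), (Beta, 15), (Echo, 21), (Echo, 26), (Echo, 28), (Omega, 27), (Omega, 39)}
Union: {(Beta, 9)} with {(Alpha, 21), (Atlas, 27), (Atlas, 28), (Beta, 15), (Echo, 21), (Echo, 26), (Echo, 28), (Omega, 27), (Omega, 39)} → {(Alpha, 21), (Atlas, 27), (Atlas, 28), (Beta, 15), (Beta, 9), (Echo, 21), (Echo, 26), (Echo, 28), (Omega, 27), (Omega, 39)}
Keep only column(s) aid (3 duplicate(s) eliminated): {15, 21, 26, 27, 28, 39, 9}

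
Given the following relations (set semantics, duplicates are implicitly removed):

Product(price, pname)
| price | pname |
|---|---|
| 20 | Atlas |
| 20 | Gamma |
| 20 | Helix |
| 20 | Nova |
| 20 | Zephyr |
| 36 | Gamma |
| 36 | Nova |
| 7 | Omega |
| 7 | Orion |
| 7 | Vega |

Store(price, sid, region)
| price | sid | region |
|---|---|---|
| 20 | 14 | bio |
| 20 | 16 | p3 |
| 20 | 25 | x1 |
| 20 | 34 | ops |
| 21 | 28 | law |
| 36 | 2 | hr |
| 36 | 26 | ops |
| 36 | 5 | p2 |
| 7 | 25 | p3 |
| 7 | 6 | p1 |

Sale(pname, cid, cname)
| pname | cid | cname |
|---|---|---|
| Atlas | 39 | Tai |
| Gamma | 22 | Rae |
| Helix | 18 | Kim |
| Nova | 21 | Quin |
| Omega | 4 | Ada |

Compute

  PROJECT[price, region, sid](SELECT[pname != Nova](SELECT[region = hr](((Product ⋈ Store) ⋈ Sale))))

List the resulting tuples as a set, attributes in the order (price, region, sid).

{(36, hr, 2)}

Joining Product and Store on price yields {(20, Atlas, 14, bio), (20, Atlas, 16, p3), (20, Atlas, 25, x1), (20, Atlas, 34, ops), (20, Gamma, 14, bio), (20, Gamma, 16, p3), (20, Gamma, 25, x1), (20, Gamma, 34, ops), (20, Helix, 14, bio), (20, Helix, 16, p3), (20, Helix, 25, x1), (20, Helix, 34, ops), (20, Nova, 14, bio), (20, Nova, 16, p3), (20, Nova, 25, x1), (20, Nova, 34, ops), (20, Zephyr, 14, bio), (20, Zephyr, 16, p3), (20, Zephyr, 25, x1), (20, Zephyr, 34, ops), (36, Gamma, 2, hr), (36, Gamma, 26, ops), (36, Gamma, 5, p2), (36, Nova, 2, hr), (36, Nova, 26, ops), (36, Nova, 5, p2), (7, Omega, 25, p3), (7, Omega, 6, p1), (7, Orion, 25, p3), (7, Orion, 6, p1), (7, Vega, 25, p3), (7, Vega, 6, p1)}.
Joining (Product ⋈ Store) and Sale on pname yields {(20, Atlas, 14, bio, 39, Tai), (20, Atlas, 16, p3, 39, Tai), (20, Atlas, 25, x1, 39, Tai), (20, Atlas, 34, ops, 39, Tai), (20, Gamma, 14, bio, 22, Rae), (20, Gamma, 16, p3, 22, Rae), (20, Gamma, 25, x1, 22, Rae), (20, Gamma, 34, ops, 22, Rae), (20, Helix, 14, bio, 18, Kim), (20, Helix, 16, p3, 18, Kim), (20, Helix, 25, x1, 18, Kim), (20, Helix, 34, ops, 18, Kim), (20, Nova, 14, bio, 21, Quin), (20, Nova, 16, p3, 21, Quin), (20, Nova, 25, x1, 21, Quin), (20, Nova, 34, ops, 21, Quin), (36, Gamma, 2, hr, 22, Rae), (36, Gamma, 26, ops, 22, Rae), (36, Gamma, 5, p2, 22, Rae), (36, Nova, 2, hr, 21, Quin), (36, Nova, 26, ops, 21, Quin), (36, Nova, 5, p2, 21, Quin), (7, Omega, 25, p3, 4, Ada), (7, Omega, 6, p1, 4, Ada)}.
σ[region = hr]: keep tuples satisfying region = hr → {(36, Gamma, 2, hr, 22, Rae), (36, Nova, 2, hr, 21, Quin)}
σ[pname != Nova]: keep tuples satisfying pname != Nova → {(36, Gamma, 2, hr, 22, Rae)}
π[price, region, sid]: project onto (price, region, sid) → {(36, hr, 2)}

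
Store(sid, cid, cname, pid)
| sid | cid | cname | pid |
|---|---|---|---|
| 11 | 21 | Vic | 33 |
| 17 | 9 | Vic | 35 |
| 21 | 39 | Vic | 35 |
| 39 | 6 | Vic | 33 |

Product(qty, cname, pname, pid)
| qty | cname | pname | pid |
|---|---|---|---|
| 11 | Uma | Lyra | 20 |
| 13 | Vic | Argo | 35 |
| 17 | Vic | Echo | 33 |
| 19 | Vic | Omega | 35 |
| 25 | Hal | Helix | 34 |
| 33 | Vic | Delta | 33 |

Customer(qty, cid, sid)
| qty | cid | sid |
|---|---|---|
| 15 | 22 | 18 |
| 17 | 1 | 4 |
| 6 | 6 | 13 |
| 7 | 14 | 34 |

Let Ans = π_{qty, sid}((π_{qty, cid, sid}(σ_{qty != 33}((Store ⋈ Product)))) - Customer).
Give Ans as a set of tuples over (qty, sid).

Natural join on cname, pid: {(11, 21, Vic, 33, 17, Echo), (11, 21, Vic, 33, 33, Delta), (17, 9, Vic, 35, 13, Argo), (17, 9, Vic, 35, 19, Omega), (21, 39, Vic, 35, 13, Argo), (21, 39, Vic, 35, 19, Omega), (39, 6, Vic, 33, 17, Echo), (39, 6, Vic, 33, 33, Delta)}
Apply σ_{qty != 33}; surviving tuples: {(11, 21, Vic, 33, 17, Echo), (17, 9, Vic, 35, 13, Argo), (17, 9, Vic, 35, 19, Omega), (21, 39, Vic, 35, 13, Argo), (21, 39, Vic, 35, 19, Omega), (39, 6, Vic, 33, 17, Echo)}
π_{qty, cid, sid} gives {(13, 39, 21), (13, 9, 17), (17, 21, 11), (17, 6, 39), (19, 39, 21), (19, 9, 17)}.
Set difference of the two operands is {(13, 39, 21), (13, 9, 17), (17, 21, 11), (17, 6, 39), (19, 39, 21), (19, 9, 17)}.
π_{qty, sid} gives {(13, 17), (13, 21), (17, 11), (17, 39), (19, 17), (19, 21)}.

{(13, 17), (13, 21), (17, 11), (17, 39), (19, 17), (19, 21)}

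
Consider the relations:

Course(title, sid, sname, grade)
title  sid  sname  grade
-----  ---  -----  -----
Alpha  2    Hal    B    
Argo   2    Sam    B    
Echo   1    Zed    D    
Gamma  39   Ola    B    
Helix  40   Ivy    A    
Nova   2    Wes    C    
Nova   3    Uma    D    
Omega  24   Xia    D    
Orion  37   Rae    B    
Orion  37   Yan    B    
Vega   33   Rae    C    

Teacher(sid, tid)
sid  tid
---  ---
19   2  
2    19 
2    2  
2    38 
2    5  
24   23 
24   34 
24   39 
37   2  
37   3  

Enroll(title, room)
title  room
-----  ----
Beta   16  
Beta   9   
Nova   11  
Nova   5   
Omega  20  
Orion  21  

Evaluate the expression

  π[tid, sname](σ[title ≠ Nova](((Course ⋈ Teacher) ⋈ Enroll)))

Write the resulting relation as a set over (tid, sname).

Natural join on sid: {(Alpha, 2, Hal, B, 19), (Alpha, 2, Hal, B, 2), (Alpha, 2, Hal, B, 38), (Alpha, 2, Hal, B, 5), (Argo, 2, Sam, B, 19), (Argo, 2, Sam, B, 2), (Argo, 2, Sam, B, 38), (Argo, 2, Sam, B, 5), (Nova, 2, Wes, C, 19), (Nova, 2, Wes, C, 2), (Nova, 2, Wes, C, 38), (Nova, 2, Wes, C, 5), (Omega, 24, Xia, D, 23), (Omega, 24, Xia, D, 34), (Omega, 24, Xia, D, 39), (Orion, 37, Rae, B, 2), (Orion, 37, Rae, B, 3), (Orion, 37, Yan, B, 2), (Orion, 37, Yan, B, 3)}
Natural join on title: {(Nova, 2, Wes, C, 19, 11), (Nova, 2, Wes, C, 19, 5), (Nova, 2, Wes, C, 2, 11), (Nova, 2, Wes, C, 2, 5), (Nova, 2, Wes, C, 38, 11), (Nova, 2, Wes, C, 38, 5), (Nova, 2, Wes, C, 5, 11), (Nova, 2, Wes, C, 5, 5), (Omega, 24, Xia, D, 23, 20), (Omega, 24, Xia, D, 34, 20), (Omega, 24, Xia, D, 39, 20), (Orion, 37, Rae, B, 2, 21), (Orion, 37, Rae, B, 3, 21), (Orion, 37, Yan, B, 2, 21), (Orion, 37, Yan, B, 3, 21)}
Filtering on title ≠ Nova leaves {(Omega, 24, Xia, D, 23, 20), (Omega, 24, Xia, D, 34, 20), (Omega, 24, Xia, D, 39, 20), (Orion, 37, Rae, B, 2, 21), (Orion, 37, Rae, B, 3, 21), (Orion, 37, Yan, B, 2, 21), (Orion, 37, Yan, B, 3, 21)}.
π_{tid, sname} gives {(2, Rae), (2, Yan), (23, Xia), (3, Rae), (3, Yan), (34, Xia), (39, Xia)}.

{(2, Rae), (2, Yan), (23, Xia), (3, Rae), (3, Yan), (34, Xia), (39, Xia)}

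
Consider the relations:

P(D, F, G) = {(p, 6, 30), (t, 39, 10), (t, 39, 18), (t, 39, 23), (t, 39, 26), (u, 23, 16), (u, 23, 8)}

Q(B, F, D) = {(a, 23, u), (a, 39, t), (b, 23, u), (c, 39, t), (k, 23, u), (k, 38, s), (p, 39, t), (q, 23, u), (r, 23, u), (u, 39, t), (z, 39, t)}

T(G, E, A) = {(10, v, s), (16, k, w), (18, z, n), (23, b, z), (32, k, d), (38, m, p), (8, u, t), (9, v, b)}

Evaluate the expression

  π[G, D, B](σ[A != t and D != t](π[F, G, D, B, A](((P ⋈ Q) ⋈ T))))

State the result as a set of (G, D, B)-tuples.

Natural join on D, F: {(t, 39, 10, a), (t, 39, 10, c), (t, 39, 10, p), (t, 39, 10, u), (t, 39, 10, z), (t, 39, 18, a), (t, 39, 18, c), (t, 39, 18, p), (t, 39, 18, u), (t, 39, 18, z), (t, 39, 23, a), (t, 39, 23, c), (t, 39, 23, p), (t, 39, 23, u), (t, 39, 23, z), (t, 39, 26, a), (t, 39, 26, c), (t, 39, 26, p), (t, 39, 26, u), (t, 39, 26, z), (u, 23, 16, a), (u, 23, 16, b), (u, 23, 16, k), (u, 23, 16, q), (u, 23, 16, r), (u, 23, 8, a), (u, 23, 8, b), (u, 23, 8, k), (u, 23, 8, q), (u, 23, 8, r)}
Natural join on G: {(t, 39, 10, a, v, s), (t, 39, 10, c, v, s), (t, 39, 10, p, v, s), (t, 39, 10, u, v, s), (t, 39, 10, z, v, s), (t, 39, 18, a, z, n), (t, 39, 18, c, z, n), (t, 39, 18, p, z, n), (t, 39, 18, u, z, n), (t, 39, 18, z, z, n), (t, 39, 23, a, b, z), (t, 39, 23, c, b, z), (t, 39, 23, p, b, z), (t, 39, 23, u, b, z), (t, 39, 23, z, b, z), (u, 23, 16, a, k, w), (u, 23, 16, b, k, w), (u, 23, 16, k, k, w), (u, 23, 16, q, k, w), (u, 23, 16, r, k, w), (u, 23, 8, a, u, t), (u, 23, 8, b, u, t), (u, 23, 8, k, u, t), (u, 23, 8, q, u, t), (u, 23, 8, r, u, t)}
Projecting to F, G, D, B, A: {(23, 16, u, a, w), (23, 16, u, b, w), (23, 16, u, k, w), (23, 16, u, q, w), (23, 16, u, r, w), (23, 8, u, a, t), (23, 8, u, b, t), (23, 8, u, k, t), (23, 8, u, q, t), (23, 8, u, r, t), (39, 10, t, a, s), (39, 10, t, c, s), (39, 10, t, p, s), (39, 10, t, u, s), (39, 10, t, z, s), (39, 18, t, a, n), (39, 18, t, c, n), (39, 18, t, p, n), (39, 18, t, u, n), (39, 18, t, z, n), (39, 23, t, a, z), (39, 23, t, c, z), (39, 23, t, p, z), (39, 23, t, u, z), (39, 23, t, z, z)}
Filtering on A != t and D != t leaves {(23, 16, u, a, w), (23, 16, u, b, w), (23, 16, u, k, w), (23, 16, u, q, w), (23, 16, u, r, w)}.
Projecting to G, D, B: {(16, u, a), (16, u, b), (16, u, k), (16, u, q), (16, u, r)}

{(16, u, a), (16, u, b), (16, u, k), (16, u, q), (16, u, r)}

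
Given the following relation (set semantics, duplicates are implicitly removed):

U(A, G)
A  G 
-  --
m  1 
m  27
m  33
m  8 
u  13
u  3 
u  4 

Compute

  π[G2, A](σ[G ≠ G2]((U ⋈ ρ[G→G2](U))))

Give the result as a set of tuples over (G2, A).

{(1, m), (13, u), (27, m), (3, u), (33, m), (4, u), (8, m)}

ρ[G→G2]: schema becomes (A, G2); tuples unchanged.
U ⋈ ρ[G→G2](U) (natural join on A): {(m, 1, 1), (m, 1, 27), (m, 1, 33), (m, 1, 8), (m, 27, 1), (m, 27, 27), (m, 27, 33), (m, 27, 8), (m, 33, 1), (m, 33, 27), (m, 33, 33), (m, 33, 8), (m, 8, 1), (m, 8, 27), (m, 8, 33), (m, 8, 8), (u, 13, 13), (u, 13, 3), (u, 13, 4), (u, 3, 13), (u, 3, 3), (u, 3, 4), (u, 4, 13), (u, 4, 3), (u, 4, 4)}
σ[G ≠ G2]: keep tuples satisfying G ≠ G2 → {(m, 1, 27), (m, 1, 33), (m, 1, 8), (m, 27, 1), (m, 27, 33), (m, 27, 8), (m, 33, 1), (m, 33, 27), (m, 33, 8), (m, 8, 1), (m, 8, 27), (m, 8, 33), (u, 13, 3), (u, 13, 4), (u, 3, 13), (u, 3, 4), (u, 4, 13), (u, 4, 3)}
Keep only column(s) G2, A (11 duplicate(s) eliminated): {(1, m), (13, u), (27, m), (3, u), (33, m), (4, u), (8, m)}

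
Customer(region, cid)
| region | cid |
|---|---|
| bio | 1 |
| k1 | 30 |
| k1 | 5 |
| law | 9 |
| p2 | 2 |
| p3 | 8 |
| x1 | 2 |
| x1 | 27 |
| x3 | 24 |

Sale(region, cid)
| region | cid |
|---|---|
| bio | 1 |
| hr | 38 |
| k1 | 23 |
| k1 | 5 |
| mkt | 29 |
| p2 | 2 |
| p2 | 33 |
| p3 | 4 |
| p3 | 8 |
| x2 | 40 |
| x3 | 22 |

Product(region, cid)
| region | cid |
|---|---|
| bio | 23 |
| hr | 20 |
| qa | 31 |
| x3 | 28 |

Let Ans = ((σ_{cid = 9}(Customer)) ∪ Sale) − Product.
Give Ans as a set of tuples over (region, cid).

Apply σ_{cid = 9}; surviving tuples: {(law, 9)}
Taking the union: {(bio, 1), (hr, 38), (k1, 23), (k1, 5), (law, 9), (mkt, 29), (p2, 2), (p2, 33), (p3, 4), (p3, 8), (x2, 40), (x3, 22)}
Taking the difference: {(bio, 1), (hr, 38), (k1, 23), (k1, 5), (law, 9), (mkt, 29), (p2, 2), (p2, 33), (p3, 4), (p3, 8), (x2, 40), (x3, 22)}

{(bio, 1), (hr, 38), (k1, 23), (k1, 5), (law, 9), (mkt, 29), (p2, 2), (p2, 33), (p3, 4), (p3, 8), (x2, 40), (x3, 22)}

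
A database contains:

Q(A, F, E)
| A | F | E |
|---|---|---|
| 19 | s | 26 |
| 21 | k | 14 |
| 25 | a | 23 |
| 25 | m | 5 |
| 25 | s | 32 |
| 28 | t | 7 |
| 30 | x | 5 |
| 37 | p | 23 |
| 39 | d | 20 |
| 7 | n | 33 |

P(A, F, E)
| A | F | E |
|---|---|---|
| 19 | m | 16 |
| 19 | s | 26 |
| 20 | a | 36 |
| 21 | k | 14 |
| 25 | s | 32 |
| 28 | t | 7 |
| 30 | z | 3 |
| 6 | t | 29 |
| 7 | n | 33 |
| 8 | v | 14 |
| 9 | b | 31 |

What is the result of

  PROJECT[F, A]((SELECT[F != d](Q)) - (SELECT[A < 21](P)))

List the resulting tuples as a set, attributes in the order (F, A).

Filtering on F != d leaves {(19, s, 26), (21, k, 14), (25, a, 23), (25, m, 5), (25, s, 32), (28, t, 7), (30, x, 5), (37, p, 23), (7, n, 33)}.
Filtering on A < 21 leaves {(19, m, 16), (19, s, 26), (20, a, 36), (6, t, 29), (7, n, 33), (8, v, 14), (9, b, 31)}.
Taking the difference: {(21, k, 14), (25, a, 23), (25, m, 5), (25, s, 32), (28, t, 7), (30, x, 5), (37, p, 23)}
Projecting to F, A: {(a, 25), (k, 21), (m, 25), (p, 37), (s, 25), (t, 28), (x, 30)}

{(a, 25), (k, 21), (m, 25), (p, 37), (s, 25), (t, 28), (x, 30)}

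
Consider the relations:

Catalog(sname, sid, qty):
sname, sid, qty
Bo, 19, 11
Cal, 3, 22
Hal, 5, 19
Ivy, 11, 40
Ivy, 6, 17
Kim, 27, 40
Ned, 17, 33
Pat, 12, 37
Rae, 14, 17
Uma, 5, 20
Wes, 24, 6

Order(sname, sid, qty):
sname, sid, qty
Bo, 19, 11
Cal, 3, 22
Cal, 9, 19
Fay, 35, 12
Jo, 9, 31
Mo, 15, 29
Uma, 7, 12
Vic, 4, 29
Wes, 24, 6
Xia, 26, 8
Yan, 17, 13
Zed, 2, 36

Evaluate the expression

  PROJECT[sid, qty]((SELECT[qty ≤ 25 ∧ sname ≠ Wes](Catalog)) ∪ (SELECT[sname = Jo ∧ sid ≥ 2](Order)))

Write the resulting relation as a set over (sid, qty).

Apply σ_{qty ≤ 25 ∧ sname ≠ Wes}; surviving tuples: {(Bo, 19, 11), (Cal, 3, 22), (Hal, 5, 19), (Ivy, 6, 17), (Rae, 14, 17), (Uma, 5, 20)}
Apply σ_{sname = Jo ∧ sid ≥ 2}; surviving tuples: {(Jo, 9, 31)}
Taking the union: {(Bo, 19, 11), (Cal, 3, 22), (Hal, 5, 19), (Ivy, 6, 17), (Jo, 9, 31), (Rae, 14, 17), (Uma, 5, 20)}
π_{sid, qty} gives {(14, 17), (19, 11), (3, 22), (5, 19), (5, 20), (6, 17), (9, 31)}.

{(14, 17), (19, 11), (3, 22), (5, 19), (5, 20), (6, 17), (9, 31)}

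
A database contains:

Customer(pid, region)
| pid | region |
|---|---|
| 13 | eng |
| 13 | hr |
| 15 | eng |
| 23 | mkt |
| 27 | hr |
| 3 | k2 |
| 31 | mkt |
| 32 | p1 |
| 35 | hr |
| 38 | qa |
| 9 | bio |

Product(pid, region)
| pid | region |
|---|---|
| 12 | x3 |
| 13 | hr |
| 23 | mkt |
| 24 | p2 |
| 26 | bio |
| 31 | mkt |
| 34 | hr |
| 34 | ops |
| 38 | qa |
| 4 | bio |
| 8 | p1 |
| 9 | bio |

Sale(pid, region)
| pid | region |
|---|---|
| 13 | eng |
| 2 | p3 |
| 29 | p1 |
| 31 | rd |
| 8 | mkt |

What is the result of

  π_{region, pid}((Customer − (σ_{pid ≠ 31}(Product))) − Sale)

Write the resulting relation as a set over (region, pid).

Filtering on pid ≠ 31 leaves {(12, x3), (13, hr), (23, mkt), (24, p2), (26, bio), (34, hr), (34, ops), (38, qa), (4, bio), (8, p1), (9, bio)}.
Difference: {(13, eng), (13, hr), (15, eng), (23, mkt), (27, hr), (3, k2), (31, mkt), (32, p1), (35, hr), (38, qa), (9, bio)} with {(12, x3), (13, hr), (23, mkt), (24, p2), (26, bio), (34, hr), (34, ops), (38, qa), (4, bio), (8, p1), (9, bio)} → {(13, eng), (15, eng), (27, hr), (3, k2), (31, mkt), (32, p1), (35, hr)}
Difference: {(13, eng), (15, eng), (27, hr), (3, k2), (31, mkt), (32, p1), (35, hr)} with {(13, eng), (2, p3), (29, p1), (31, rd), (8, mkt)} → {(15, eng), (27, hr), (3, k2), (31, mkt), (32, p1), (35, hr)}
π[region, pid]: project onto (region, pid) → {(eng, 15), (hr, 27), (hr, 35), (k2, 3), (mkt, 31), (p1, 32)}

{(eng, 15), (hr, 27), (hr, 35), (k2, 3), (mkt, 31), (p1, 32)}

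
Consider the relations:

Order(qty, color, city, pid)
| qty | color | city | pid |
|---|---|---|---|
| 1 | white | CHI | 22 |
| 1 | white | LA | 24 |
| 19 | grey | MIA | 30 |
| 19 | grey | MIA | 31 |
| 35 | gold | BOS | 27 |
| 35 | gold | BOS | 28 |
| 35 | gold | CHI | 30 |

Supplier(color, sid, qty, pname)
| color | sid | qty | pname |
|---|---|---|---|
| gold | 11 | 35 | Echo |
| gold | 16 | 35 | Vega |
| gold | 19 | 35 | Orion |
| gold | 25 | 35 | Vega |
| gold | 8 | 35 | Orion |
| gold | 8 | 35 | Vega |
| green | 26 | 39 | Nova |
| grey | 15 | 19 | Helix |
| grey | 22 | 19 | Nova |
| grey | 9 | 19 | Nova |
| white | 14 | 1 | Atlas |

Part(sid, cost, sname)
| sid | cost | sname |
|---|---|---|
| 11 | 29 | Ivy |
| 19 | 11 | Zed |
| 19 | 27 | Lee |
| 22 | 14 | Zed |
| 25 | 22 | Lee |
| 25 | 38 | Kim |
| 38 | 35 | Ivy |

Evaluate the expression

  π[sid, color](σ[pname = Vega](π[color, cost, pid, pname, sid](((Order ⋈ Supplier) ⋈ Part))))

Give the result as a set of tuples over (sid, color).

{(25, gold)}

Order ⋈ Supplier (natural join on qty, color): {(1, white, CHI, 22, 14, Atlas), (1, white, LA, 24, 14, Atlas), (19, grey, MIA, 30, 15, Helix), (19, grey, MIA, 30, 22, Nova), (19, grey, MIA, 30, 9, Nova), (19, grey, MIA, 31, 15, Helix), (19, grey, MIA, 31, 22, Nova), (19, grey, MIA, 31, 9, Nova), (35, gold, BOS, 27, 11, Echo), (35, gold, BOS, 27, 16, Vega), (35, gold, BOS, 27, 19, Orion), (35, gold, BOS, 27, 25, Vega), (35, gold, BOS, 27, 8, Orion), (35, gold, BOS, 27, 8, Vega), (35, gold, BOS, 28, 11, Echo), (35, gold, BOS, 28, 16, Vega), (35, gold, BOS, 28, 19, Orion), (35, gold, BOS, 28, 25, Vega), (35, gold, BOS, 28, 8, Orion), (35, gold, BOS, 28, 8, Vega), (35, gold, CHI, 30, 11, Echo), (35, gold, CHI, 30, 16, Vega), (35, gold, CHI, 30, 19, Orion), (35, gold, CHI, 30, 25, Vega), (35, gold, CHI, 30, 8, Orion), (35, gold, CHI, 30, 8, Vega)}
(Order ⋈ Supplier) ⋈ Part (natural join on sid): {(19, grey, MIA, 30, 22, Nova, 14, Zed), (19, grey, MIA, 31, 22, Nova, 14, Zed), (35, gold, BOS, 27, 11, Echo, 29, Ivy), (35, gold, BOS, 27, 19, Orion, 11, Zed), (35, gold, BOS, 27, 19, Orion, 27, Lee), (35, gold, BOS, 27, 25, Vega, 22, Lee), (35, gold, BOS, 27, 25, Vega, 38, Kim), (35, gold, BOS, 28, 11, Echo, 29, Ivy), (35, gold, BOS, 28, 19, Orion, 11, Zed), (35, gold, BOS, 28, 19, Orion, 27, Lee), (35, gold, BOS, 28, 25, Vega, 22, Lee), (35, gold, BOS, 28, 25, Vega, 38, Kim), (35, gold, CHI, 30, 11, Echo, 29, Ivy), (35, gold, CHI, 30, 19, Orion, 11, Zed), (35, gold, CHI, 30, 19, Orion, 27, Lee), (35, gold, CHI, 30, 25, Vega, 22, Lee), (35, gold, CHI, 30, 25, Vega, 38, Kim)}
Keep only column(s) color, cost, pid, pname, sid: {(gold, 11, 27, Orion, 19), (gold, 11, 28, Orion, 19), (gold, 11, 30, Orion, 19), (gold, 22, 27, Vega, 25), (gold, 22, 28, Vega, 25), (gold, 22, 30, Vega, 25), (gold, 27, 27, Orion, 19), (gold, 27, 28, Orion, 19), (gold, 27, 30, Orion, 19), (gold, 29, 27, Echo, 11), (gold, 29, 28, Echo, 11), (gold, 29, 30, Echo, 11), (gold, 38, 27, Vega, 25), (gold, 38, 28, Vega, 25), (gold, 38, 30, Vega, 25), (grey, 14, 30, Nova, 22), (grey, 14, 31, Nova, 22)}
Filtering on pname = Vega leaves {(gold, 22, 27, Vega, 25), (gold, 22, 28, Vega, 25), (gold, 22, 30, Vega, 25), (gold, 38, 27, Vega, 25), (gold, 38, 28, Vega, 25), (gold, 38, 30, Vega, 25)}.
Keep only column(s) sid, color (5 duplicate(s) eliminated): {(25, gold)}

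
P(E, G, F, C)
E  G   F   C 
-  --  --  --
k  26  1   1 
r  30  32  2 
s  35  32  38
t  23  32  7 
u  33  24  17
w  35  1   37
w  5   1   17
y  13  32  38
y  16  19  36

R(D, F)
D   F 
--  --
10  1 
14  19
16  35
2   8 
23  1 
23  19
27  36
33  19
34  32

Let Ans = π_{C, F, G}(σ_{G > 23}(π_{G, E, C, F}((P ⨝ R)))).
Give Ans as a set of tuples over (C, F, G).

P ⋈ R (natural join on F): {(k, 26, 1, 1, 10), (k, 26, 1, 1, 23), (r, 30, 32, 2, 34), (s, 35, 32, 38, 34), (t, 23, 32, 7, 34), (w, 35, 1, 37, 10), (w, 35, 1, 37, 23), (w, 5, 1, 17, 10), (w, 5, 1, 17, 23), (y, 13, 32, 38, 34), (y, 16, 19, 36, 14), (y, 16, 19, 36, 23), (y, 16, 19, 36, 33)}
π_{G, E, C, F} gives {(13, y, 38, 32), (16, y, 36, 19), (23, t, 7, 32), (26, k, 1, 1), (30, r, 2, 32), (35, s, 38, 32), (35, w, 37, 1), (5, w, 17, 1)} (5 duplicate(s) eliminated).
Selection G > 23: {(26, k, 1, 1), (30, r, 2, 32), (35, s, 38, 32), (35, w, 37, 1)}
π_{C, F, G} gives {(1, 1, 26), (2, 32, 30), (37, 1, 35), (38, 32, 35)}.

{(1, 1, 26), (2, 32, 30), (37, 1, 35), (38, 32, 35)}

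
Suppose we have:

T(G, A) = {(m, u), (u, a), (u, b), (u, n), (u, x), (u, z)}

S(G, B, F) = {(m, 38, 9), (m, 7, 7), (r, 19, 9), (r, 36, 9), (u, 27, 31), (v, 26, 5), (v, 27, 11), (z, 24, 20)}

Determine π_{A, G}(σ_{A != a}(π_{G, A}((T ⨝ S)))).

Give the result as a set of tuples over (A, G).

Joining T and S on G yields {(m, u, 38, 9), (m, u, 7, 7), (u, a, 27, 31), (u, b, 27, 31), (u, n, 27, 31), (u, x, 27, 31), (u, z, 27, 31)}.
Keep only column(s) G, A (1 duplicate(s) eliminated): {(m, u), (u, a), (u, b), (u, n), (u, x), (u, z)}
Filtering on A != a leaves {(m, u), (u, b), (u, n), (u, x), (u, z)}.
Keep only column(s) A, G: {(b, u), (n, u), (u, m), (x, u), (z, u)}

{(b, u), (n, u), (u, m), (x, u), (z, u)}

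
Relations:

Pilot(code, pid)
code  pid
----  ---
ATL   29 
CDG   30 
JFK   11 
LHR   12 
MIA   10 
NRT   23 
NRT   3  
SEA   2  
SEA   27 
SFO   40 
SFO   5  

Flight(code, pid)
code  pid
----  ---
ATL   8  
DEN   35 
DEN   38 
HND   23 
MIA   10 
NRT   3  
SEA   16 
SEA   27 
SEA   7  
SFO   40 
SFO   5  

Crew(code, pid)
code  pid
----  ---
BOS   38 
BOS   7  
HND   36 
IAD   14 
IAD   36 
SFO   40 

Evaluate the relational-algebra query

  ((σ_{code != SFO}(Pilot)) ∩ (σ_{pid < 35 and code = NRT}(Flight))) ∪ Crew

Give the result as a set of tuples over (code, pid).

{(BOS, 38), (BOS, 7), (HND, 36), (IAD, 14), (IAD, 36), (NRT, 3), (SFO, 40)}

Apply σ_{code != SFO}; surviving tuples: {(ATL, 29), (CDG, 30), (JFK, 11), (LHR, 12), (MIA, 10), (NRT, 23), (NRT, 3), (SEA, 2), (SEA, 27)}
Apply σ_{pid < 35 and code = NRT}; surviving tuples: {(NRT, 3)}
Set intersection of the two operands is {(NRT, 3)}.
Set union of the two operands is {(BOS, 38), (BOS, 7), (HND, 36), (IAD, 14), (IAD, 36), (NRT, 3), (SFO, 40)}.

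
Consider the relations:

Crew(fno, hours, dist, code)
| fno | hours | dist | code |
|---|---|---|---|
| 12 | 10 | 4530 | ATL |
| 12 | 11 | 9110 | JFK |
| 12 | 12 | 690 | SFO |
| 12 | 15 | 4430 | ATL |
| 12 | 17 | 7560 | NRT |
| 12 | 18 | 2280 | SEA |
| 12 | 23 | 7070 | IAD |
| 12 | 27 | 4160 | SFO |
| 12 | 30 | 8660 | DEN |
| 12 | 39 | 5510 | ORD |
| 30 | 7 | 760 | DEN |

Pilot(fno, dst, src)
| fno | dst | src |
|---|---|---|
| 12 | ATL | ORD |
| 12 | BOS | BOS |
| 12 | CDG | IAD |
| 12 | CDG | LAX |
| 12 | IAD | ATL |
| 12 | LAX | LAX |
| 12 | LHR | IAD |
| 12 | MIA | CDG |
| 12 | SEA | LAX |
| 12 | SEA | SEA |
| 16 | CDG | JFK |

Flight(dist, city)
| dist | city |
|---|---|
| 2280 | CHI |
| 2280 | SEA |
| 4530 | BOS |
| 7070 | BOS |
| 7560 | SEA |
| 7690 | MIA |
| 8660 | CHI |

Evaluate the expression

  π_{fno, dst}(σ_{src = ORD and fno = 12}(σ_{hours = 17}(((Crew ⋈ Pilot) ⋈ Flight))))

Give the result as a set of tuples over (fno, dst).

{(12, ATL)}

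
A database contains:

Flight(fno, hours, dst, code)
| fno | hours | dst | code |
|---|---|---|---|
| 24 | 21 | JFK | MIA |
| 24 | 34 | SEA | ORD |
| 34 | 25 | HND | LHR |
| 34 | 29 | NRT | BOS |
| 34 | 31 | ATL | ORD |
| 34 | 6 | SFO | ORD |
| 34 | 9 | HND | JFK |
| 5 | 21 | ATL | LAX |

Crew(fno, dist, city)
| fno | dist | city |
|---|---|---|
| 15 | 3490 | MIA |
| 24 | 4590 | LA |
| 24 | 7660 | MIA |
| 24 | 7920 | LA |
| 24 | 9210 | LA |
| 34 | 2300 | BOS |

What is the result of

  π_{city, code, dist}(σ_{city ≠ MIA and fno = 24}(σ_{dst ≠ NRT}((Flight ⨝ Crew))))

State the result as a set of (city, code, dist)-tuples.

{(LA, MIA, 4590), (LA, MIA, 7920), (LA, MIA, 9210), (LA, ORD, 4590), (LA, ORD, 7920), (LA, ORD, 9210)}

Joining Flight and Crew on fno yields {(24, 21, JFK, MIA, 4590, LA), (24, 21, JFK, MIA, 7660, MIA), (24, 21, JFK, MIA, 7920, LA), (24, 21, JFK, MIA, 9210, LA), (24, 34, SEA, ORD, 4590, LA), (24, 34, SEA, ORD, 7660, MIA), (24, 34, SEA, ORD, 7920, LA), (24, 34, SEA, ORD, 9210, LA), (34, 25, HND, LHR, 2300, BOS), (34, 29, NRT, BOS, 2300, BOS), (34, 31, ATL, ORD, 2300, BOS), (34, 6, SFO, ORD, 2300, BOS), (34, 9, HND, JFK, 2300, BOS)}.
σ[dst ≠ NRT]: keep tuples satisfying dst ≠ NRT → {(24, 21, JFK, MIA, 4590, LA), (24, 21, JFK, MIA, 7660, MIA), (24, 21, JFK, MIA, 7920, LA), (24, 21, JFK, MIA, 9210, LA), (24, 34, SEA, ORD, 4590, LA), (24, 34, SEA, ORD, 7660, MIA), (24, 34, SEA, ORD, 7920, LA), (24, 34, SEA, ORD, 9210, LA), (34, 25, HND, LHR, 2300, BOS), (34, 31, ATL, ORD, 2300, BOS), (34, 6, SFO, ORD, 2300, BOS), (34, 9, HND, JFK, 2300, BOS)}
σ[city ≠ MIA and fno = 24]: keep tuples satisfying city ≠ MIA and fno = 24 → {(24, 21, JFK, MIA, 4590, LA), (24, 21, JFK, MIA, 7920, LA), (24, 21, JFK, MIA, 9210, LA), (24, 34, SEA, ORD, 4590, LA), (24, 34, SEA, ORD, 7920, LA), (24, 34, SEA, ORD, 9210, LA)}
Projecting to city, code, dist: {(LA, MIA, 4590), (LA, MIA, 7920), (LA, MIA, 9210), (LA, ORD, 4590), (LA, ORD, 7920), (LA, ORD, 9210)}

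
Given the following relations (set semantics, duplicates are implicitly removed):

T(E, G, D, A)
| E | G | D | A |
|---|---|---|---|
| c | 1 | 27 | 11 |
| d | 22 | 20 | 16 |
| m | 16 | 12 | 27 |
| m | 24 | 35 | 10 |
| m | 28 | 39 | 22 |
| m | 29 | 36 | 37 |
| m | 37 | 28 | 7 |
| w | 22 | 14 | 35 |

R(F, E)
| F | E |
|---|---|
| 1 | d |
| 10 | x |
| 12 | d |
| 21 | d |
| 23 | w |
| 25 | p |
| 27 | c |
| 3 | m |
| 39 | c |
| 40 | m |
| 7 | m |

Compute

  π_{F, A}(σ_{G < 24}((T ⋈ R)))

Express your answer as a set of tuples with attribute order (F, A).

Joining T and R on E yields {(c, 1, 27, 11, 27), (c, 1, 27, 11, 39), (d, 22, 20, 16, 1), (d, 22, 20, 16, 12), (d, 22, 20, 16, 21), (m, 16, 12, 27, 3), (m, 16, 12, 27, 40), (m, 16, 12, 27, 7), (m, 24, 35, 10, 3), (m, 24, 35, 10, 40), (m, 24, 35, 10, 7), (m, 28, 39, 22, 3), (m, 28, 39, 22, 40), (m, 28, 39, 22, 7), (m, 29, 36, 37, 3), (m, 29, 36, 37, 40), (m, 29, 36, 37, 7), (m, 37, 28, 7, 3), (m, 37, 28, 7, 40), (m, 37, 28, 7, 7), (w, 22, 14, 35, 23)}.
σ[G < 24]: keep tuples satisfying G < 24 → {(c, 1, 27, 11, 27), (c, 1, 27, 11, 39), (d, 22, 20, 16, 1), (d, 22, 20, 16, 12), (d, 22, 20, 16, 21), (m, 16, 12, 27, 3), (m, 16, 12, 27, 40), (m, 16, 12, 27, 7), (w, 22, 14, 35, 23)}
Keep only column(s) F, A: {(1, 16), (12, 16), (21, 16), (23, 35), (27, 11), (3, 27), (39, 11), (40, 27), (7, 27)}

{(1, 16), (12, 16), (21, 16), (23, 35), (27, 11), (3, 27), (39, 11), (40, 27), (7, 27)}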